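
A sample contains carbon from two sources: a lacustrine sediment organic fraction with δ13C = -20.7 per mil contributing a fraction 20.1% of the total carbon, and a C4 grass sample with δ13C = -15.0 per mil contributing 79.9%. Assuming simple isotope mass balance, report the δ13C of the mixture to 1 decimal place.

δ_mix = f_A·δ_A + f_B·δ_B
δ_mix = 0.201 × (-20.7) + 0.799 × (-15.0)
δ_mix = -4.16 + -11.99 = -16.15 per mil

-16.1 per mil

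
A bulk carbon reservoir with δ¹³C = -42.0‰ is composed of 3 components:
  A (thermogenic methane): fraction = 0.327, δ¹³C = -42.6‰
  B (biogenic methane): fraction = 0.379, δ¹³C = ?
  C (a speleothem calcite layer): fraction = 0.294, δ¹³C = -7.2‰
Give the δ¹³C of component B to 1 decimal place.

-68.5‰

Isotope mass balance: δ_bulk = Σ fᵢ·δᵢ.
-42.0 = 0.327×(-42.6) + 0.379×δ_B + 0.294×(-7.2)
0.379·δ_B = -42.0 − (-16.047) = -25.953
δ_B = -25.953 / 0.379 = -68.48‰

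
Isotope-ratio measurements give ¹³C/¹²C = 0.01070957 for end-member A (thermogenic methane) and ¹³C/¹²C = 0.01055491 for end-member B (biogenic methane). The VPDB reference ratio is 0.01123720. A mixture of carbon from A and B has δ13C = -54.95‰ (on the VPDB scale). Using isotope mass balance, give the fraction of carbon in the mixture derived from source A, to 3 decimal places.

δ_A = (0.01070957/0.01123720 − 1)×1000 = (0.953046 − 1)×1000 = -46.954‰
δ_B = (0.01055491/0.01123720 − 1)×1000 = (0.939283 − 1)×1000 = -60.717‰
f_A = (δ_mix − δ_B)/(δ_A − δ_B) = (-54.95 − (-60.717))/(-46.954 − (-60.717))
f_A = 5.767 / 13.763 = 0.4190

0.419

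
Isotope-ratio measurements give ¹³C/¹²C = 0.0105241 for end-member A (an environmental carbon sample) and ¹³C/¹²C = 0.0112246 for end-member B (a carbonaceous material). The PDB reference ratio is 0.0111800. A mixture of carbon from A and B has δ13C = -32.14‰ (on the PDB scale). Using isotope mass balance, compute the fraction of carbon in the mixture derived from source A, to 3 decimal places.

δ_A = (0.0105241/0.0111800 − 1)×1000 = (0.941333 − 1)×1000 = -58.667‰
δ_B = (0.0112246/0.0111800 − 1)×1000 = (1.003989 − 1)×1000 = 3.989‰
f_A = (δ_mix − δ_B)/(δ_A − δ_B) = (-32.14 − (3.989))/(-58.667 − (3.989))
f_A = -36.129 / -62.657 = 0.5766

0.577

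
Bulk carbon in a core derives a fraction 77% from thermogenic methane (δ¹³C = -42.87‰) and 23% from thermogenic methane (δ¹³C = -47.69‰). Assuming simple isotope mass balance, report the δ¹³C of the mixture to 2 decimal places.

δ_mix = f_A·δ_A + f_B·δ_B
δ_mix = 0.77 × (-42.87) + 0.23 × (-47.69)
δ_mix = -33.010 + -10.969 = -43.979‰

-43.98‰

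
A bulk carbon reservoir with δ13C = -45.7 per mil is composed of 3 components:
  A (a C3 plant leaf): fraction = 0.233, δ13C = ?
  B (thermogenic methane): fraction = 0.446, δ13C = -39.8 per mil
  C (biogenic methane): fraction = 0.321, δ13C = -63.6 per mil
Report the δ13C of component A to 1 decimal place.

-32.3 per mil

Isotope mass balance: δ_bulk = Σ fᵢ·δᵢ.
-45.7 = 0.233×δ_A + 0.446×(-39.8) + 0.321×(-63.6)
0.233·δ_A = -45.7 − (-38.166) = -7.534
δ_A = -7.534 / 0.233 = -32.33 per mil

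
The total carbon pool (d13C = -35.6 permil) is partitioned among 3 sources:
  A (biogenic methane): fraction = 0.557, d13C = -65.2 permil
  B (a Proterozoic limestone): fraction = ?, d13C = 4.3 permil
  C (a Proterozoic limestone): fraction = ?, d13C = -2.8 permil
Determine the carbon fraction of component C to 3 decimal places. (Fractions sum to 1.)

Let f_C and f_B be the unknown fractions; fractions sum to 1 so f_C + f_B = 0.443.
Mass balance: Σ fᵢ·δᵢ = δ_bulk ⇒ f_C·(-2.8) + f_B·(4.3) = -35.6 − (-36.316) = 0.716
Substitute f_B = 0.443 − f_C:
f_C·(-2.8 − 4.3) = 0.716 − 0.443×(4.3) = -1.188
f_C = -1.188 / -7.1 = 0.1674

0.167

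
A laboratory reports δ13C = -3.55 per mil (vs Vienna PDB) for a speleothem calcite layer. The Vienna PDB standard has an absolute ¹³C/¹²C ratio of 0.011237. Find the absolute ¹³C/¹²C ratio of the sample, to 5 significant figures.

R_sample = R_standard × (δ13C/1000 + 1)
R_sample = 0.011237 × (-3.55/1000 + 1) = 0.011237 × 0.996450
R_sample = 0.0111971

0.011197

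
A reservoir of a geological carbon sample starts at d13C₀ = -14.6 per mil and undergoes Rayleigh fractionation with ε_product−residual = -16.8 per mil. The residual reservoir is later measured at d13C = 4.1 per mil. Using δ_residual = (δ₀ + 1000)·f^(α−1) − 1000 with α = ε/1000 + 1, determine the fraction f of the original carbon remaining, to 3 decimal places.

α − 1 = ε/1000 = -0.0168
(δ_res + 1000)/(δ₀ + 1000) = (4.1 + 1000)/(-14.6 + 1000) = 1004.1/985.4 = 1.018977
f = 1.018977^(1/-0.0168) = exp(ln(1.018977)/-0.0168) = exp(0.01880/-0.0168)
f = exp(-1.1190) = 0.3266

0.327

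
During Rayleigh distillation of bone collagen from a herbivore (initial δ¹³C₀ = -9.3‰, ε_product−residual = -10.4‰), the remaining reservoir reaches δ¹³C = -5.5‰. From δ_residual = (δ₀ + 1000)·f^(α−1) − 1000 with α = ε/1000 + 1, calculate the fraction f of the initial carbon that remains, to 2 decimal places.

0.69

α − 1 = ε/1000 = -0.0104
(δ_res + 1000)/(δ₀ + 1000) = (-5.5 + 1000)/(-9.3 + 1000) = 994.5/990.7 = 1.003836
f = 1.003836^(1/-0.0104) = exp(ln(1.003836)/-0.0104) = exp(0.00383/-0.0104)
f = exp(-0.3681) = 0.6920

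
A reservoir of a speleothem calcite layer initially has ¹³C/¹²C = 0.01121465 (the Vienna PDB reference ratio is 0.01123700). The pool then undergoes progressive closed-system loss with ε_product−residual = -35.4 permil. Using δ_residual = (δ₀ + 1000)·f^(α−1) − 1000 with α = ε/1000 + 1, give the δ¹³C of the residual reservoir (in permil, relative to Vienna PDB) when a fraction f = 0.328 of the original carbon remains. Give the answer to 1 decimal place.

38.2 permil

δ₀ = (0.01121465/0.01123700 − 1)×1000 = (0.998011 − 1)×1000 = -1.989 permil
α − 1 = ε/1000 = -0.0354
f^(α−1) = 0.328^(-0.0354) = 1.040251
δ_res = (-1.989 + 1000) × 1.040251 − 1000 = 1038.182 − 1000 = 38.18 permil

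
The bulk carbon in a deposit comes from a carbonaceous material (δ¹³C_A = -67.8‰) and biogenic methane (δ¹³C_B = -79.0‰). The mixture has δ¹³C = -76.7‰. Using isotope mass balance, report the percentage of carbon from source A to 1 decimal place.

δ_mix = f_A·δ_A + (1 − f_A)·δ_B  ⇒  f_A = (δ_mix − δ_B)/(δ_A − δ_B)
f_A = (-76.7 − (-79.0)) / (-67.8 − (-79.0))
f_A = 2.3 / 11.2 = 0.2054

20.5%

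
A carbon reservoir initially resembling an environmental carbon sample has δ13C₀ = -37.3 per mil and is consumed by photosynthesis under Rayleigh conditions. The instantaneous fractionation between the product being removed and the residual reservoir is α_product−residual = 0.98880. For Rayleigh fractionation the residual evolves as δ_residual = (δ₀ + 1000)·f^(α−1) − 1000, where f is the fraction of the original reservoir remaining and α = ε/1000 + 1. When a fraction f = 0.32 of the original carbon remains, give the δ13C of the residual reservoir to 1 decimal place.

-24.9 per mil

Rayleigh residual: δ_res = (δ₀ + 1000)·f^(α−1) − 1000
α − 1 = -0.01120
f^(α−1) = 0.32^(-0.01120) = 1.012843
δ_res = (-37.3 + 1000) × 1.012843 − 1000 = 975.064 − 1000 = -24.94 per mil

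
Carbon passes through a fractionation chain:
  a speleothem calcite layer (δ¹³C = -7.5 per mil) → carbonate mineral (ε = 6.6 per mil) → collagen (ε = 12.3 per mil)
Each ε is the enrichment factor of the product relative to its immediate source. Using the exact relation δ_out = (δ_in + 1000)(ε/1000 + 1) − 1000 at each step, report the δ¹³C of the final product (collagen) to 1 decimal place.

step 1: δ = (-7.50 + 1000)·(6.6/1000 + 1) − 1000 = -0.95 per mil
step 2: δ = (-0.95 + 1000)·(12.3/1000 + 1) − 1000 = 11.34 per mil

11.3 per mil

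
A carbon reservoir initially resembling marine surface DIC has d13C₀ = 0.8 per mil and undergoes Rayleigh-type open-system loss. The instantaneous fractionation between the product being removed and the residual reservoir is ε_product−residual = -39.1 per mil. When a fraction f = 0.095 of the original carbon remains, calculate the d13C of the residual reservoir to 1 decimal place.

97.3 per mil

Rayleigh residual: δ_res = (δ₀ + 1000)·f^(α−1) − 1000
α = ε/1000 + 1 = 0.96090, so α − 1 = -0.03910
f^(α−1) = 0.095^(-0.03910) = 1.096405
δ_res = (0.8 + 1000) × 1.096405 − 1000 = 1097.282 − 1000 = 97.28 per mil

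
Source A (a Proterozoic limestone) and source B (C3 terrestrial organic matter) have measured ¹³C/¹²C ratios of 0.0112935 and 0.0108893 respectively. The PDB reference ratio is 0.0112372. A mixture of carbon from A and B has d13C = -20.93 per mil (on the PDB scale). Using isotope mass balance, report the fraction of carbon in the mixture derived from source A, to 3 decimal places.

0.279

δ_A = (0.0112935/0.0112372 − 1)×1000 = (1.005010 − 1)×1000 = 5.010 per mil
δ_B = (0.0108893/0.0112372 − 1)×1000 = (0.969040 − 1)×1000 = -30.960 per mil
f_A = (δ_mix − δ_B)/(δ_A − δ_B) = (-20.93 − (-30.960))/(5.010 − (-30.960))
f_A = 10.030 / 35.970 = 0.2788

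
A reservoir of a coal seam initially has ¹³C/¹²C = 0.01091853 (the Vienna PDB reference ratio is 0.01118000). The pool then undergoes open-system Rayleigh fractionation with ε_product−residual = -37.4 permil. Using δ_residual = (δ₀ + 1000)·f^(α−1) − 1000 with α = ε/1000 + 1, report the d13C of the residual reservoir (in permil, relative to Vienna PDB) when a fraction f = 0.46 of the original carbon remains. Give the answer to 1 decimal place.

δ₀ = (0.01091853/0.01118000 − 1)×1000 = (0.976613 − 1)×1000 = -23.387 permil
α − 1 = ε/1000 = -0.0374
f^(α−1) = 0.46^(-0.0374) = 1.029468
δ_res = (-23.387 + 1000) × 1.029468 − 1000 = 1005.392 − 1000 = 5.39 permil

5.4 permil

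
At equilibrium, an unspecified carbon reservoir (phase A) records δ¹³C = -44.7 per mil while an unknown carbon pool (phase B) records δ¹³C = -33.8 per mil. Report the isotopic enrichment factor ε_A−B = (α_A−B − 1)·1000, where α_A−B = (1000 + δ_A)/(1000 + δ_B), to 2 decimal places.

-11.28 per mil

α_A−B = (1000 + -44.7) / (1000 + -33.8) = 955.3 / 966.2 = 0.988719
ε_A−B = (0.988719 − 1) × 1000 = -11.281 per mil
(The approximation ε ≈ δ_A − δ_B would give -10.9 per mil.)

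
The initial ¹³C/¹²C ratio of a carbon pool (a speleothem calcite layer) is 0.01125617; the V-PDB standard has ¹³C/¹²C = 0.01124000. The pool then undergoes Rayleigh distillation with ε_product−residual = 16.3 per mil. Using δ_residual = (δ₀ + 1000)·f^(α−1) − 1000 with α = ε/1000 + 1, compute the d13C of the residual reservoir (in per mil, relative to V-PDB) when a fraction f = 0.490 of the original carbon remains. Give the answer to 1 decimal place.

δ₀ = (0.01125617/0.01124000 − 1)×1000 = (1.001439 − 1)×1000 = 1.439 per mil
α − 1 = ε/1000 = 0.0163
f^(α−1) = 0.490^(0.0163) = 0.988440
δ_res = (1.439 + 1000) × 0.988440 − 1000 = 989.862 − 1000 = -10.14 per mil

-10.1 per mil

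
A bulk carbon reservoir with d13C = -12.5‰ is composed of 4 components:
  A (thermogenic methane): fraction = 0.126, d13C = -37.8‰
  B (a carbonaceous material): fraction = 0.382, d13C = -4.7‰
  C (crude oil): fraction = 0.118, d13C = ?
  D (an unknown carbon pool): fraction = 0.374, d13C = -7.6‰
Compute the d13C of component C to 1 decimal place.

Isotope mass balance: δ_bulk = Σ fᵢ·δᵢ.
-12.5 = 0.126×(-37.8) + 0.382×(-4.7) + 0.118×δ_C + 0.374×(-7.6)
0.118·δ_C = -12.5 − (-9.401) = -3.099
δ_C = -3.099 / 0.118 = -26.27‰

-26.3‰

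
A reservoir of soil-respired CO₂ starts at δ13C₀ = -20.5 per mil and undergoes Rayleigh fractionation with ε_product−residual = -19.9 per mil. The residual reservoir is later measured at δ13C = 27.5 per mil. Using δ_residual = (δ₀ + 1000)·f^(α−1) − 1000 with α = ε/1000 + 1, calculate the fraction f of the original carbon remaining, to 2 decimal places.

α − 1 = ε/1000 = -0.0199
(δ_res + 1000)/(δ₀ + 1000) = (27.5 + 1000)/(-20.5 + 1000) = 1027.5/979.5 = 1.049005
f = 1.049005^(1/-0.0199) = exp(ln(1.049005)/-0.0199) = exp(0.04784/-0.0199)
f = exp(-2.4041) = 0.0903

0.09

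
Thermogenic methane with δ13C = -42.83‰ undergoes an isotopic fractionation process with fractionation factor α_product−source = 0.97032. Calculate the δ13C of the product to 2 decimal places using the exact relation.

-71.24‰

δ_product = (δ_source + 1000)·α − 1000
δ_product = (-42.83 + 1000) × 0.97032 − 1000
δ_product = 928.761 − 1000 = -71.239‰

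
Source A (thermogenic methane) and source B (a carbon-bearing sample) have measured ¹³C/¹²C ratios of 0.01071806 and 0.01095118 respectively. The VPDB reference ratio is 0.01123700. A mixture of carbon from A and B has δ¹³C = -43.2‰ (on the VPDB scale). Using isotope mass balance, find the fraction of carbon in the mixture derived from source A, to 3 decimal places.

δ_A = (0.01071806/0.01123700 − 1)×1000 = (0.953819 − 1)×1000 = -46.181‰
δ_B = (0.01095118/0.01123700 − 1)×1000 = (0.974564 − 1)×1000 = -25.436‰
f_A = (δ_mix − δ_B)/(δ_A − δ_B) = (-43.2 − (-25.436))/(-46.181 − (-25.436))
f_A = -17.764 / -20.746 = 0.8563

0.856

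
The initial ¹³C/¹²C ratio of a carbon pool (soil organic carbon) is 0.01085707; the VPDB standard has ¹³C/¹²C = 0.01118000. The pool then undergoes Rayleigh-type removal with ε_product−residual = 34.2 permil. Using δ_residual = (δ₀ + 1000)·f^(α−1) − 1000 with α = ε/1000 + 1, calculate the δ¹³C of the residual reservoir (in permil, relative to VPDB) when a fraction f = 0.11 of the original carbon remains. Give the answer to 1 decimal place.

-99.5 permil

δ₀ = (0.01085707/0.01118000 − 1)×1000 = (0.971115 − 1)×1000 = -28.885 permil
α − 1 = ε/1000 = 0.0342
f^(α−1) = 0.11^(0.0342) = 0.927290
δ_res = (-28.885 + 1000) × 0.927290 − 1000 = 900.506 − 1000 = -99.49 permil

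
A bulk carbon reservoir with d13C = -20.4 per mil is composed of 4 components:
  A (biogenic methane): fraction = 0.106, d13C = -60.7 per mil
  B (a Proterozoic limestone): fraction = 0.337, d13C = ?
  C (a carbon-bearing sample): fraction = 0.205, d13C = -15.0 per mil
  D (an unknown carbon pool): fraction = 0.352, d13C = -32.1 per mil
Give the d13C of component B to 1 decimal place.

Isotope mass balance: δ_bulk = Σ fᵢ·δᵢ.
-20.4 = 0.106×(-60.7) + 0.337×δ_B + 0.205×(-15.0) + 0.352×(-32.1)
0.337·δ_B = -20.4 − (-20.808) = 0.408
δ_B = 0.408 / 0.337 = 1.21 per mil

1.2 per mil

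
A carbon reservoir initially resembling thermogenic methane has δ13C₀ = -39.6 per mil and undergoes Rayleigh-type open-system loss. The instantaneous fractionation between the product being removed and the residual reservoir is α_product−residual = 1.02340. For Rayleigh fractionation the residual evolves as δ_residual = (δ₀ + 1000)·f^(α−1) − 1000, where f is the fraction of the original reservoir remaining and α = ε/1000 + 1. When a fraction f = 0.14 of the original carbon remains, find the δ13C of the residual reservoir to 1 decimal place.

Rayleigh residual: δ_res = (δ₀ + 1000)·f^(α−1) − 1000
α − 1 = 0.02340
f^(α−1) = 0.14^(0.02340) = 0.955035
δ_res = (-39.6 + 1000) × 0.955035 − 1000 = 917.216 − 1000 = -82.78 per mil

-82.8 per mil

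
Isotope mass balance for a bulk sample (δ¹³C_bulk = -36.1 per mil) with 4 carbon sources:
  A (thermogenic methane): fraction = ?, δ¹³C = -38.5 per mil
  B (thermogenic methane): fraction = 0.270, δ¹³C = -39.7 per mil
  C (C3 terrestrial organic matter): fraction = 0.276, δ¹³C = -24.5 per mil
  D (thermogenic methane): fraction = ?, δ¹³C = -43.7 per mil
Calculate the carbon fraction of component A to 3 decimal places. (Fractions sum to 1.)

Let f_A and f_D be the unknown fractions; fractions sum to 1 so f_A + f_D = 0.454.
Mass balance: Σ fᵢ·δᵢ = δ_bulk ⇒ f_A·(-38.5) + f_D·(-43.7) = -36.1 − (-17.481) = -18.619
Substitute f_D = 0.454 − f_A:
f_A·(-38.5 − -43.7) = -18.619 − 0.454×(-43.7) = 1.221
f_A = 1.221 / 5.2 = 0.2348

0.235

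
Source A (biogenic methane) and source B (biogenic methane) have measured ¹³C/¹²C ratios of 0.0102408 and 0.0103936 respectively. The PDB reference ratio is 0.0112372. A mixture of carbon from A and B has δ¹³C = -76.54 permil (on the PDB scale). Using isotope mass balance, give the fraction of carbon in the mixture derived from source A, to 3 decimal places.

0.108

δ_A = (0.0102408/0.0112372 − 1)×1000 = (0.911330 − 1)×1000 = -88.670 permil
δ_B = (0.0103936/0.0112372 − 1)×1000 = (0.924928 − 1)×1000 = -75.072 permil
f_A = (δ_mix − δ_B)/(δ_A − δ_B) = (-76.54 − (-75.072))/(-88.670 − (-75.072))
f_A = -1.468 / -13.598 = 0.1080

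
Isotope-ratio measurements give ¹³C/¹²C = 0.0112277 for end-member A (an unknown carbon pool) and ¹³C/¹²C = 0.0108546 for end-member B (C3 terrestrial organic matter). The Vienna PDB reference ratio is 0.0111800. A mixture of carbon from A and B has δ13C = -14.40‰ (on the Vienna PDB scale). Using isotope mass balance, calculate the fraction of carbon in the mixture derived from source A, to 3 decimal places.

0.441

δ_A = (0.0112277/0.0111800 − 1)×1000 = (1.004267 − 1)×1000 = 4.267‰
δ_B = (0.0108546/0.0111800 − 1)×1000 = (0.970894 − 1)×1000 = -29.106‰
f_A = (δ_mix − δ_B)/(δ_A − δ_B) = (-14.40 − (-29.106))/(4.267 − (-29.106))
f_A = 14.706 / 33.372 = 0.4407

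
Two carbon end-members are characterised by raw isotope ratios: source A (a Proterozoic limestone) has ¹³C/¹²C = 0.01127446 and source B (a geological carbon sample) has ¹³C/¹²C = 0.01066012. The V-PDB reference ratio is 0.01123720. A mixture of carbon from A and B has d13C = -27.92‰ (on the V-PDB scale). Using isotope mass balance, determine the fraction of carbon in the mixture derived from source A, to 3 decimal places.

0.429

δ_A = (0.01127446/0.01123720 − 1)×1000 = (1.003316 − 1)×1000 = 3.316‰
δ_B = (0.01066012/0.01123720 − 1)×1000 = (0.948646 − 1)×1000 = -51.354‰
f_A = (δ_mix − δ_B)/(δ_A − δ_B) = (-27.92 − (-51.354))/(3.316 − (-51.354))
f_A = 23.434 / 54.670 = 0.4287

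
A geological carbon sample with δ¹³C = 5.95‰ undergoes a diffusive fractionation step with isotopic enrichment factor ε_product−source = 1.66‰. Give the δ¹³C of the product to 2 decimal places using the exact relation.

To first order, δ_product ≈ δ_source + ε = 7.61‰.
Exactly, δ_product = (δ_source + 1000)·(ε/1000 + 1) − 1000.
δ_product = (5.95 + 1000) × (1.66/1000 + 1) − 1000
δ_product = 7.620‰

7.62‰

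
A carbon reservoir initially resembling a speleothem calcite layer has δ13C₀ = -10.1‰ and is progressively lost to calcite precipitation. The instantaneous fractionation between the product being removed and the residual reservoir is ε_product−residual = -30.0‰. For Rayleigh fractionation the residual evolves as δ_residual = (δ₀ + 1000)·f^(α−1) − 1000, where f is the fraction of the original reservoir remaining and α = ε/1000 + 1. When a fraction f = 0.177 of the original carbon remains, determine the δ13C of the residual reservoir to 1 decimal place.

42.7‰

Rayleigh residual: δ_res = (δ₀ + 1000)·f^(α−1) − 1000
α = ε/1000 + 1 = 0.97000, so α − 1 = -0.03000
f^(α−1) = 0.177^(-0.03000) = 1.053321
δ_res = (-10.1 + 1000) × 1.053321 − 1000 = 1042.683 − 1000 = 42.68‰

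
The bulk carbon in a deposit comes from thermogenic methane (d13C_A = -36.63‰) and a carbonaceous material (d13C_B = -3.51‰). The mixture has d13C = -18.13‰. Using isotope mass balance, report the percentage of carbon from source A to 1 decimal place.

44.1%

δ_mix = f_A·δ_A + (1 − f_A)·δ_B  ⇒  f_A = (δ_mix − δ_B)/(δ_A − δ_B)
f_A = (-18.13 − (-3.51)) / (-36.63 − (-3.51))
f_A = -14.62 / -33.12 = 0.4414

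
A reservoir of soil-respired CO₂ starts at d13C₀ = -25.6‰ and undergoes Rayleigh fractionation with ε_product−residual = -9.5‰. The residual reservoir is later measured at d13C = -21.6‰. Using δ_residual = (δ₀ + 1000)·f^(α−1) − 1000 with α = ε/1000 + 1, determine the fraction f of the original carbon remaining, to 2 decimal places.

0.65

α − 1 = ε/1000 = -0.0095
(δ_res + 1000)/(δ₀ + 1000) = (-21.6 + 1000)/(-25.6 + 1000) = 978.4/974.4 = 1.004105
f = 1.004105^(1/-0.0095) = exp(ln(1.004105)/-0.0095) = exp(0.00410/-0.0095)
f = exp(-0.4312) = 0.6497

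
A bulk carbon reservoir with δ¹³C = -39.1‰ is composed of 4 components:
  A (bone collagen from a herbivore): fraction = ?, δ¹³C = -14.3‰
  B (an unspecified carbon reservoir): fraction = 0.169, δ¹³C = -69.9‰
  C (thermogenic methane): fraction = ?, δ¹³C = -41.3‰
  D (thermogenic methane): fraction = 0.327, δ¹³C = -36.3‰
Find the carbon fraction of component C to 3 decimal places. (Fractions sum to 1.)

0.304

Let f_C and f_A be the unknown fractions; fractions sum to 1 so f_C + f_A = 0.504.
Mass balance: Σ fᵢ·δᵢ = δ_bulk ⇒ f_C·(-41.3) + f_A·(-14.3) = -39.1 − (-23.683) = -15.417
Substitute f_A = 0.504 − f_C:
f_C·(-41.3 − -14.3) = -15.417 − 0.504×(-14.3) = -8.210
f_C = -8.210 / -27.0 = 0.3041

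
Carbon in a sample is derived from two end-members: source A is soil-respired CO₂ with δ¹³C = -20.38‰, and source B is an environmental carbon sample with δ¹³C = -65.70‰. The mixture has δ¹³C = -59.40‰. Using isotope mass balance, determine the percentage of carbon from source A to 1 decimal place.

13.9%

δ_mix = f_A·δ_A + (1 − f_A)·δ_B  ⇒  f_A = (δ_mix − δ_B)/(δ_A − δ_B)
f_A = (-59.40 − (-65.70)) / (-20.38 − (-65.70))
f_A = 6.30 / 45.32 = 0.1390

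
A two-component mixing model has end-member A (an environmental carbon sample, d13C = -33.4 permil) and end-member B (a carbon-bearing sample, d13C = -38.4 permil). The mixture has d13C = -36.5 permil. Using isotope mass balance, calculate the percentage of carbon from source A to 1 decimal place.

38.0%

δ_mix = f_A·δ_A + (1 − f_A)·δ_B  ⇒  f_A = (δ_mix − δ_B)/(δ_A − δ_B)
f_A = (-36.5 − (-38.4)) / (-33.4 − (-38.4))
f_A = 1.9 / 5.0 = 0.3800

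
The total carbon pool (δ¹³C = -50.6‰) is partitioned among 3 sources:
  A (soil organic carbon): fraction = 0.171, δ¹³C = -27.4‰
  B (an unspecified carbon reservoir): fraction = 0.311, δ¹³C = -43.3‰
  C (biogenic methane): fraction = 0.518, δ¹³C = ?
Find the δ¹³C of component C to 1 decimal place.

-62.6‰

Isotope mass balance: δ_bulk = Σ fᵢ·δᵢ.
-50.6 = 0.171×(-27.4) + 0.311×(-43.3) + 0.518×δ_C
0.518·δ_C = -50.6 − (-18.152) = -32.448
δ_C = -32.448 / 0.518 = -62.64‰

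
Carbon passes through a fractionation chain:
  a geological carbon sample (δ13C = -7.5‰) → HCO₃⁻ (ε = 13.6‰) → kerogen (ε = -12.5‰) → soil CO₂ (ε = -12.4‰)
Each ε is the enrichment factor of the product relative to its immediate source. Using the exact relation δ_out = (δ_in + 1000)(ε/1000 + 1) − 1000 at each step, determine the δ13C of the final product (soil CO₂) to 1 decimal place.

step 1: δ = (-7.50 + 1000)·(13.6/1000 + 1) − 1000 = 6.00‰
step 2: δ = (6.00 + 1000)·(-12.5/1000 + 1) − 1000 = -6.58‰
step 3: δ = (-6.58 + 1000)·(-12.4/1000 + 1) − 1000 = -18.90‰

-18.9‰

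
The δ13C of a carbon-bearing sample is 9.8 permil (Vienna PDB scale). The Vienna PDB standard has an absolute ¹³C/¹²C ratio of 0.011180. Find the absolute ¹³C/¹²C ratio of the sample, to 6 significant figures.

R_sample = R_standard × (δ13C/1000 + 1)
R_sample = 0.011180 × (9.8/1000 + 1) = 0.011180 × 1.009800
R_sample = 0.0112896

0.0112896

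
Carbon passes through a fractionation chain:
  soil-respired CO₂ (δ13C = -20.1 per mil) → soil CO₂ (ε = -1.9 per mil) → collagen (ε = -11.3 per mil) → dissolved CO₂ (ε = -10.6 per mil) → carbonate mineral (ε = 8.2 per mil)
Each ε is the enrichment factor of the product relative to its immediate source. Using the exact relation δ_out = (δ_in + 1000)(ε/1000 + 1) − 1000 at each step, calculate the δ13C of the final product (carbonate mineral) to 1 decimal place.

-35.4 per mil

step 1: δ = (-20.10 + 1000)·(-1.9/1000 + 1) − 1000 = -21.96 per mil
step 2: δ = (-21.96 + 1000)·(-11.3/1000 + 1) − 1000 = -33.01 per mil
step 3: δ = (-33.01 + 1000)·(-10.6/1000 + 1) − 1000 = -43.26 per mil
step 4: δ = (-43.26 + 1000)·(8.2/1000 + 1) − 1000 = -35.42 per mil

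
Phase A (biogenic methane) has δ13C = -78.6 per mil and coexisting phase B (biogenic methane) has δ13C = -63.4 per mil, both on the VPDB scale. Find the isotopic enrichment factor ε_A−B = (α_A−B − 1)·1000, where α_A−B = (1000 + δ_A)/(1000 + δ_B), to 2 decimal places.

α_A−B = (1000 + -78.6) / (1000 + -63.4) = 921.4 / 936.6 = 0.983771
ε_A−B = (0.983771 − 1) × 1000 = -16.229 per mil
(The approximation ε ≈ δ_A − δ_B would give -15.2 per mil.)

-16.23 per mil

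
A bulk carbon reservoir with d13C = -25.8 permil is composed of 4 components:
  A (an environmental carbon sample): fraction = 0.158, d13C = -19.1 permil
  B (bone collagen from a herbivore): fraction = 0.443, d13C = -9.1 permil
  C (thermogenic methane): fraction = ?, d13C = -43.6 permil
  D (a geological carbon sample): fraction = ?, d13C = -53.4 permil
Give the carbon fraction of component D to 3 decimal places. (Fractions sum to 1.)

0.138

Let f_D and f_C be the unknown fractions; fractions sum to 1 so f_D + f_C = 0.399.
Mass balance: Σ fᵢ·δᵢ = δ_bulk ⇒ f_D·(-53.4) + f_C·(-43.6) = -25.8 − (-7.049) = -18.751
Substitute f_C = 0.399 − f_D:
f_D·(-53.4 − -43.6) = -18.751 − 0.399×(-43.6) = -1.355
f_D = -1.355 / -9.8 = 0.1382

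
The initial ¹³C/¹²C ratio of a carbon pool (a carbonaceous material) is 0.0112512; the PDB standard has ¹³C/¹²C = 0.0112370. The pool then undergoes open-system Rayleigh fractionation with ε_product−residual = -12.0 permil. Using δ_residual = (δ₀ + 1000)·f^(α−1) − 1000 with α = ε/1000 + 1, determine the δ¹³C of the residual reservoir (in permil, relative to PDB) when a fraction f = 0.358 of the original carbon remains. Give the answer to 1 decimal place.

δ₀ = (0.0112512/0.0112370 − 1)×1000 = (1.001264 − 1)×1000 = 1.264 permil
α − 1 = ε/1000 = -0.0120
f^(α−1) = 0.358^(-0.0120) = 1.012403
δ_res = (1.264 + 1000) × 1.012403 − 1000 = 1013.682 − 1000 = 13.68 permil

13.7 permil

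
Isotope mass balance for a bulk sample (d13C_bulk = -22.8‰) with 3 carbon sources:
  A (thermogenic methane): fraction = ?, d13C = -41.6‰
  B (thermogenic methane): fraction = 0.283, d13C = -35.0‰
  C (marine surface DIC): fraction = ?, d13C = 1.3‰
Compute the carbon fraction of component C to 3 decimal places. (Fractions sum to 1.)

Let f_C and f_A be the unknown fractions; fractions sum to 1 so f_C + f_A = 0.717.
Mass balance: Σ fᵢ·δᵢ = δ_bulk ⇒ f_C·(1.3) + f_A·(-41.6) = -22.8 − (-9.905) = -12.895
Substitute f_A = 0.717 − f_C:
f_C·(1.3 − -41.6) = -12.895 − 0.717×(-41.6) = 16.932
f_C = 16.932 / 42.9 = 0.3947

0.395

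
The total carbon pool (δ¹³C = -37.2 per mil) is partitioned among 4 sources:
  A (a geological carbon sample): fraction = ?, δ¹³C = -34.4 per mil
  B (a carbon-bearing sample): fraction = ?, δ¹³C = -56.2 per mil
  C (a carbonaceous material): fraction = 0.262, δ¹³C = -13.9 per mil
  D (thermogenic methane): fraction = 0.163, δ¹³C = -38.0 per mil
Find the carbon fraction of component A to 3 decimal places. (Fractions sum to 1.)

Let f_A and f_B be the unknown fractions; fractions sum to 1 so f_A + f_B = 0.575.
Mass balance: Σ fᵢ·δᵢ = δ_bulk ⇒ f_A·(-34.4) + f_B·(-56.2) = -37.2 − (-9.836) = -27.364
Substitute f_B = 0.575 − f_A:
f_A·(-34.4 − -56.2) = -27.364 − 0.575×(-56.2) = 4.951
f_A = 4.951 / 21.8 = 0.2271

0.227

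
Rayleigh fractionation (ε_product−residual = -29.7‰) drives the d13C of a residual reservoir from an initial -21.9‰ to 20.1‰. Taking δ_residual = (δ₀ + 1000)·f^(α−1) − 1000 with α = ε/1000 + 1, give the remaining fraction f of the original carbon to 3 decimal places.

0.243

α − 1 = ε/1000 = -0.0297
(δ_res + 1000)/(δ₀ + 1000) = (20.1 + 1000)/(-21.9 + 1000) = 1020.1/978.1 = 1.042940
f = 1.042940^(1/-0.0297) = exp(ln(1.042940)/-0.0297) = exp(0.04204/-0.0297)
f = exp(-1.4156) = 0.2428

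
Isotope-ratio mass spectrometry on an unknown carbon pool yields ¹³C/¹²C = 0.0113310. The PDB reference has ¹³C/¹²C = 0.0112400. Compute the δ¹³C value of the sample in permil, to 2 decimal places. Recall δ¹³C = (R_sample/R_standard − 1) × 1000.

8.10 permil

δ¹³C = (R_sample / R_standard − 1) × 1000
R_sample / R_standard = 0.0113310 / 0.0112400 = 1.008096
δ¹³C = (1.008096 − 1) × 1000 = 8.096 permil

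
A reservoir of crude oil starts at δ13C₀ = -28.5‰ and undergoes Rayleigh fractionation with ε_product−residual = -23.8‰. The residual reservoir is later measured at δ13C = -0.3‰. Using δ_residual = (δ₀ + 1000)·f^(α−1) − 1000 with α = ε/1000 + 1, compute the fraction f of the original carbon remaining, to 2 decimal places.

α − 1 = ε/1000 = -0.0238
(δ_res + 1000)/(δ₀ + 1000) = (-0.3 + 1000)/(-28.5 + 1000) = 999.7/971.5 = 1.029027
f = 1.029027^(1/-0.0238) = exp(ln(1.029027)/-0.0238) = exp(0.02861/-0.0238)
f = exp(-1.2023) = 0.3005

0.30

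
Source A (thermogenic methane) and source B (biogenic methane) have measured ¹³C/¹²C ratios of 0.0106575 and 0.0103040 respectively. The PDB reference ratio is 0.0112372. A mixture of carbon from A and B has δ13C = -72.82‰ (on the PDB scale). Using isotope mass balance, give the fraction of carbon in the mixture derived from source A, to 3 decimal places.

δ_A = (0.0106575/0.0112372 − 1)×1000 = (0.948412 − 1)×1000 = -51.588‰
δ_B = (0.0103040/0.0112372 − 1)×1000 = (0.916954 − 1)×1000 = -83.046‰
f_A = (δ_mix − δ_B)/(δ_A − δ_B) = (-72.82 − (-83.046))/(-51.588 − (-83.046))
f_A = 10.226 / 31.458 = 0.3251

0.325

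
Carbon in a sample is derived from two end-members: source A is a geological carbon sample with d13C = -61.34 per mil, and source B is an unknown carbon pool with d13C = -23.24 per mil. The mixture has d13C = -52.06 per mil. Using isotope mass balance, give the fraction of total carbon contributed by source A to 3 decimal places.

δ_mix = f_A·δ_A + (1 − f_A)·δ_B  ⇒  f_A = (δ_mix − δ_B)/(δ_A − δ_B)
f_A = (-52.06 − (-23.24)) / (-61.34 − (-23.24))
f_A = -28.82 / -38.10 = 0.7564

0.756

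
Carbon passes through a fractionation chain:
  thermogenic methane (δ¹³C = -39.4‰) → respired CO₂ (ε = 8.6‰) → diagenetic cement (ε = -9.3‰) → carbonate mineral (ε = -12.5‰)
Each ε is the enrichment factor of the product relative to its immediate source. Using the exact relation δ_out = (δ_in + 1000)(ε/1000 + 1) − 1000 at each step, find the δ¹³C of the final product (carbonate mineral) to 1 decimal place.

step 1: δ = (-39.40 + 1000)·(8.6/1000 + 1) − 1000 = -31.14‰
step 2: δ = (-31.14 + 1000)·(-9.3/1000 + 1) − 1000 = -40.15‰
step 3: δ = (-40.15 + 1000)·(-12.5/1000 + 1) − 1000 = -52.15‰

-52.1‰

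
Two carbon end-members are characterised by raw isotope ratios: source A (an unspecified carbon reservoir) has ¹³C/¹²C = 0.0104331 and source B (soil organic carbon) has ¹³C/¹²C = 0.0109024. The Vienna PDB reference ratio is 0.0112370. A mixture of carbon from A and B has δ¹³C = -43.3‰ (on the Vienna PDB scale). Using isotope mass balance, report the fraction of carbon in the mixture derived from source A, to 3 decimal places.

δ_A = (0.0104331/0.0112370 − 1)×1000 = (0.928460 − 1)×1000 = -71.540‰
δ_B = (0.0109024/0.0112370 − 1)×1000 = (0.970223 − 1)×1000 = -29.777‰
f_A = (δ_mix − δ_B)/(δ_A − δ_B) = (-43.3 − (-29.777))/(-71.540 − (-29.777))
f_A = -13.523 / -41.764 = 0.3238

0.324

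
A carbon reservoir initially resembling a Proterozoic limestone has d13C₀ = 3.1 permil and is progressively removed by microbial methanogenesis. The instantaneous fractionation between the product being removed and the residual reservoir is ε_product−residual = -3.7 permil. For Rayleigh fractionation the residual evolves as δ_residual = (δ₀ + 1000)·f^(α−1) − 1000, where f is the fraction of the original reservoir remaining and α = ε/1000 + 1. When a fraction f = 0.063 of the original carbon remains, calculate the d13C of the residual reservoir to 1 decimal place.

Rayleigh residual: δ_res = (δ₀ + 1000)·f^(α−1) − 1000
α = ε/1000 + 1 = 0.99630, so α − 1 = -0.00370
f^(α−1) = 0.063^(-0.00370) = 1.010282
δ_res = (3.1 + 1000) × 1.010282 − 1000 = 1013.413 − 1000 = 13.41 permil

13.4 permil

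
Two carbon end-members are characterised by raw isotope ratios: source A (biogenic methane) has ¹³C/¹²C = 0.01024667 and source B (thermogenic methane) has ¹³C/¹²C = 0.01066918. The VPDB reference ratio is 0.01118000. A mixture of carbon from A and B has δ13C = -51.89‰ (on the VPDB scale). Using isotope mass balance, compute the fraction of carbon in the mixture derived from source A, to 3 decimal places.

δ_A = (0.01024667/0.01118000 − 1)×1000 = (0.916518 − 1)×1000 = -83.482‰
δ_B = (0.01066918/0.01118000 − 1)×1000 = (0.954309 − 1)×1000 = -45.691‰
f_A = (δ_mix − δ_B)/(δ_A − δ_B) = (-51.89 − (-45.691))/(-83.482 − (-45.691))
f_A = -6.199 / -37.792 = 0.1640

0.164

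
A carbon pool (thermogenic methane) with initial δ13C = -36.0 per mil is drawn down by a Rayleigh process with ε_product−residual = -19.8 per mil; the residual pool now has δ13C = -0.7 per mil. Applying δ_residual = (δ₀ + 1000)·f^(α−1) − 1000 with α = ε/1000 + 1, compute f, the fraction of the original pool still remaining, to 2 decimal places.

α − 1 = ε/1000 = -0.0198
(δ_res + 1000)/(δ₀ + 1000) = (-0.7 + 1000)/(-36.0 + 1000) = 999.3/964.0 = 1.036618
f = 1.036618^(1/-0.0198) = exp(ln(1.036618)/-0.0198) = exp(0.03596/-0.0198)
f = exp(-1.8164) = 0.1626

0.16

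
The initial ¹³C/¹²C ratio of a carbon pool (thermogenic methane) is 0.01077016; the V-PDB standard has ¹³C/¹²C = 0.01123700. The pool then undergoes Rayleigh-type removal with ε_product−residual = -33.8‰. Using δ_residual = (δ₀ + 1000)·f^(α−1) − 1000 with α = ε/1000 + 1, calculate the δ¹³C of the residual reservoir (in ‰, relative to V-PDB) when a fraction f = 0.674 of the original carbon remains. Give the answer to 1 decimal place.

δ₀ = (0.01077016/0.01123700 − 1)×1000 = (0.958455 − 1)×1000 = -41.545‰
α − 1 = ε/1000 = -0.0338
f^(α−1) = 0.674^(-0.0338) = 1.013424
δ_res = (-41.545 + 1000) × 1.013424 − 1000 = 971.322 − 1000 = -28.68‰

-28.7‰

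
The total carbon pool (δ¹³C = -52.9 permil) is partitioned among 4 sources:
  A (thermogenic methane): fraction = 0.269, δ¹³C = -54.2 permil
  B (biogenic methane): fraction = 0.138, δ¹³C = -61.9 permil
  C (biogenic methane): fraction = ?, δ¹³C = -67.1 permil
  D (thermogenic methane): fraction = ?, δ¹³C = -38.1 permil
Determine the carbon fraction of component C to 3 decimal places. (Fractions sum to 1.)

0.248

Let f_C and f_D be the unknown fractions; fractions sum to 1 so f_C + f_D = 0.593.
Mass balance: Σ fᵢ·δᵢ = δ_bulk ⇒ f_C·(-67.1) + f_D·(-38.1) = -52.9 − (-23.122) = -29.778
Substitute f_D = 0.593 − f_C:
f_C·(-67.1 − -38.1) = -29.778 − 0.593×(-38.1) = -7.185
f_C = -7.185 / -29.0 = 0.2477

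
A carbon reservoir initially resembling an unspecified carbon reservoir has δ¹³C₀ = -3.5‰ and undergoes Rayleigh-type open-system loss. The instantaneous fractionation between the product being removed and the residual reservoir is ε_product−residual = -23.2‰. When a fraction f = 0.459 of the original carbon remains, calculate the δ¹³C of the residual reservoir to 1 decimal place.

14.7‰

Rayleigh residual: δ_res = (δ₀ + 1000)·f^(α−1) − 1000
α = ε/1000 + 1 = 0.97680, so α − 1 = -0.02320
f^(α−1) = 0.459^(-0.02320) = 1.018230
δ_res = (-3.5 + 1000) × 1.018230 − 1000 = 1014.666 − 1000 = 14.67‰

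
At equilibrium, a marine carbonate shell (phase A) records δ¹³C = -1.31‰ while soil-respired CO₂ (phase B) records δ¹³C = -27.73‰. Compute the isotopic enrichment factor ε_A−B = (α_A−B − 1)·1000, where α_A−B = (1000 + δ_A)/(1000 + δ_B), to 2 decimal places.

27.17‰

α_A−B = (1000 + -1.31) / (1000 + -27.73) = 998.69 / 972.27 = 1.027174
ε_A−B = (1.027174 − 1) × 1000 = 27.174‰
(The approximation ε ≈ δ_A − δ_B would give 26.42‰.)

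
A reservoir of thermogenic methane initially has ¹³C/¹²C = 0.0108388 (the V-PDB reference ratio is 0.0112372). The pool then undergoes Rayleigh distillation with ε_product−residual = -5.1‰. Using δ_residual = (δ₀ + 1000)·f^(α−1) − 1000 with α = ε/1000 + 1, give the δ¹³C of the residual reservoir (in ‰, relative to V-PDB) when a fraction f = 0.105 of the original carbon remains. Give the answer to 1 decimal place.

-24.3‰

δ₀ = (0.0108388/0.0112372 − 1)×1000 = (0.964546 − 1)×1000 = -35.454‰
α − 1 = ε/1000 = -0.0051
f^(α−1) = 0.105^(-0.0051) = 1.011561
δ_res = (-35.454 + 1000) × 1.011561 − 1000 = 975.697 − 1000 = -24.30‰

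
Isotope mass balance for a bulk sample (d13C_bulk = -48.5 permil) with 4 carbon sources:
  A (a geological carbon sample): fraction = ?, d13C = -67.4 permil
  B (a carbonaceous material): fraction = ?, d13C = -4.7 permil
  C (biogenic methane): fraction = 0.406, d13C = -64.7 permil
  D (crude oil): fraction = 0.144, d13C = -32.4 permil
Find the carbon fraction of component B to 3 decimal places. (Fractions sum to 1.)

0.204

Let f_B and f_A be the unknown fractions; fractions sum to 1 so f_B + f_A = 0.450.
Mass balance: Σ fᵢ·δᵢ = δ_bulk ⇒ f_B·(-4.7) + f_A·(-67.4) = -48.5 − (-30.934) = -17.566
Substitute f_A = 0.450 − f_B:
f_B·(-4.7 − -67.4) = -17.566 − 0.450×(-67.4) = 12.764
f_B = 12.764 / 62.7 = 0.2036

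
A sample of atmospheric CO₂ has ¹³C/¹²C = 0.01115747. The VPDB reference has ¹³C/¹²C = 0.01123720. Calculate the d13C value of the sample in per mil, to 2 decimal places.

-7.10 per mil

d13C = (R_sample / R_standard − 1) × 1000
R_sample / R_standard = 0.01115747 / 0.01123720 = 0.992905
d13C = (0.992905 − 1) × 1000 = -7.095 per mil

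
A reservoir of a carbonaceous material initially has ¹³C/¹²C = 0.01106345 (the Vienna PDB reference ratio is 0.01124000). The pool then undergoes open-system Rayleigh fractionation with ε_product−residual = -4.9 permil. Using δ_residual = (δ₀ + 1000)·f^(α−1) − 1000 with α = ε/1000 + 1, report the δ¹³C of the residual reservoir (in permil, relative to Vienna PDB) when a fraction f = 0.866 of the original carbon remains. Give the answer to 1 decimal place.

-15.0 permil

δ₀ = (0.01106345/0.01124000 − 1)×1000 = (0.984293 − 1)×1000 = -15.707 permil
α − 1 = ε/1000 = -0.0049
f^(α−1) = 0.866^(-0.0049) = 1.000705
δ_res = (-15.707 + 1000) × 1.000705 − 1000 = 984.987 − 1000 = -15.01 permil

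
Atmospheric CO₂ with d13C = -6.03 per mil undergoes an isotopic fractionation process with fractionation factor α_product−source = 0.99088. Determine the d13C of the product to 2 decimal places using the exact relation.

-15.10 per mil

δ_product = (δ_source + 1000)·α − 1000
δ_product = (-6.03 + 1000) × 0.99088 − 1000
δ_product = 984.905 − 1000 = -15.095 per mil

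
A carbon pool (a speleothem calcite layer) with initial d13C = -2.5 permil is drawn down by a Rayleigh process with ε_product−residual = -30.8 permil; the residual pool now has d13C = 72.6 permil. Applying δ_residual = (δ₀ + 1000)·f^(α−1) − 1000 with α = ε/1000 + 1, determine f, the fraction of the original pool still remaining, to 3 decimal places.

α − 1 = ε/1000 = -0.0308
(δ_res + 1000)/(δ₀ + 1000) = (72.6 + 1000)/(-2.5 + 1000) = 1072.6/997.5 = 1.075288
f = 1.075288^(1/-0.0308) = exp(ln(1.075288)/-0.0308) = exp(0.07259/-0.0308)
f = exp(-2.3568) = 0.0947

0.095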